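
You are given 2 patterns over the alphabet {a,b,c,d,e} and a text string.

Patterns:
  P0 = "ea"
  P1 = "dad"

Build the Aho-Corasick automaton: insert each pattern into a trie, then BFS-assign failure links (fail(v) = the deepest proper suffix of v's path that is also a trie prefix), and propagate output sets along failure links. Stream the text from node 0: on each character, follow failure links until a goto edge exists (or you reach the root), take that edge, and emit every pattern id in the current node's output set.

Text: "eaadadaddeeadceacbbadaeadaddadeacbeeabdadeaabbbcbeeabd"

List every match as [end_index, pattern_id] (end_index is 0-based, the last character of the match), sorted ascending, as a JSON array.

Build:
Trie (insert patterns):
  0='ε' goto d→3 e→1
  1='e' goto a→2
  2='ea' goto ·  ←P0
  3='d' goto a→4
  4='da' goto d→5
  5='dad' goto ·  ←P1

Failure links (BFS by depth):
  fail(1) 'e': from fail(0)=0 chase 'e': 0 ⇒ 0;  out=∅∪out(0)=∅
  fail(3) 'd': from fail(0)=0 chase 'd': 0 ⇒ 0;  out=∅∪out(0)=∅
  fail(2) 'ea': from fail(1)=0 chase 'a': 0 ⇒ 0;  out={0}∪out(0)={0}
  fail(4) 'da': from fail(3)=0 chase 'a': 0 ⇒ 0;  out=∅∪out(0)=∅
  fail(5) 'dad': from fail(4)=0 chase 'd': 0 ⇒ 3;  out={1}∪out(3)={1}

Text stream:
[0] read 'e'  n0⇒n1
[1] read 'a'  n1⇒n2  emit P0@[0:1]
[2] read 'a'  n2⇒n0 (via fail)
[3] read 'd'  n0⇒n3
[4] read 'a'  n3⇒n4
[5] read 'd'  n4⇒n5  emit P1@[3:5]
[6] read 'a'  n5⇒n4 (via fail)
[7] read 'd'  n4⇒n5  emit P1@[5:7]
[8] read 'd'  n5⇒n3 (via fail)
[9] read 'e'  n3⇒n1 (via fail)
[10] read 'e'  n1⇒n1 (via fail)
[11] read 'a'  n1⇒n2  emit P0@[10:11]
[12] read 'd'  n2⇒n3 (via fail)
[13] read 'c'  n3⇒n0 (via fail)
[14] read 'e'  n0⇒n1
[15] read 'a'  n1⇒n2  emit P0@[14:15]
[16] read 'c'  n2⇒n0 (via fail)
[17] read 'b'  n0⇒n0
[18] read 'b'  n0⇒n0
[19] read 'a'  n0⇒n0
[20] read 'd'  n0⇒n3
[21] read 'a'  n3⇒n4
[22] read 'e'  n4⇒n1 (via fail)
[23] read 'a'  n1⇒n2  emit P0@[22:23]
[24] read 'd'  n2⇒n3 (via fail)
[25] read 'a'  n3⇒n4
[26] read 'd'  n4⇒n5  emit P1@[24:26]
[27] read 'd'  n5⇒n3 (via fail)
[28] read 'a'  n3⇒n4
[29] read 'd'  n4⇒n5  emit P1@[27:29]
[30] read 'e'  n5⇒n1 (via fail)
[31] read 'a'  n1⇒n2  emit P0@[30:31]
[32] read 'c'  n2⇒n0 (via fail)
[33] read 'b'  n0⇒n0
[34] read 'e'  n0⇒n1
[35] read 'e'  n1⇒n1 (via fail)
[36] read 'a'  n1⇒n2  emit P0@[35:36]
[37] read 'b'  n2⇒n0 (via fail)
[38] read 'd'  n0⇒n3
[39] read 'a'  n3⇒n4
[40] read 'd'  n4⇒n5  emit P1@[38:40]
[41] read 'e'  n5⇒n1 (via fail)
[42] read 'a'  n1⇒n2  emit P0@[41:42]
[43] read 'a'  n2⇒n0 (via fail)
[44] read 'b'  n0⇒n0
[45] read 'b'  n0⇒n0
[46] read 'b'  n0⇒n0
[47] read 'c'  n0⇒n0
[48] read 'b'  n0⇒n0
[49] read 'e'  n0⇒n1
[50] read 'e'  n1⇒n1 (via fail)
[51] read 'a'  n1⇒n2  emit P0@[50:51]
[52] read 'b'  n2⇒n0 (via fail)
[53] read 'd'  n0⇒n3

Result: [[1,0],[5,1],[7,1],[11,0],[15,0],[23,0],[26,1],[29,1],[31,0],[36,0],[40,1],[42,0],[51,0]]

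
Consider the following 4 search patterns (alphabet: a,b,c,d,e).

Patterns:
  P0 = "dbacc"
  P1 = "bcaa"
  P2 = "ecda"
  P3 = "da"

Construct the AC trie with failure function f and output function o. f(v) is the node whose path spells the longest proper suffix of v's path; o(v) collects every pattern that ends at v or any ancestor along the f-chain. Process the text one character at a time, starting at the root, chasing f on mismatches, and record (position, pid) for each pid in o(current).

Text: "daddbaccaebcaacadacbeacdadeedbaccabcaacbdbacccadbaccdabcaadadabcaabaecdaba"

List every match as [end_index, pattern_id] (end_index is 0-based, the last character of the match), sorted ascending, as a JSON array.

Build:
Trie nodes:
  n0 'ε': b→6 d→1 e→10
  n1 'd': a→14 b→2
  n2 'db': a→3
  n3 'dba': c→4
  n4 'dbac': c→5
  n5 'dbacc': ·  [P0 ends]
  n6 'b': c→7
  n7 'bc': a→8
  n8 'bca': a→9
  n9 'bcaa': ·  [P1 ends]
  n10 'e': c→11
  n11 'ec': d→12
  n12 'ecd': a→13
  n13 'ecda': ·  [P2 ends]
  n14 'da': ·  [P3 ends]

Failure links (BFS by depth):
  n1('d'): parent n0 fail=0; on 'd' 0 → fail=0;  out ∅∪∅=∅
  n6('b'): parent n0 fail=0; on 'b' 0 → fail=0;  out ∅∪∅=∅
  n10('e'): parent n0 fail=0; on 'e' 0 → fail=0;  out ∅∪∅=∅
  n2('db'): parent n1 fail=0; on 'b' 0 → fail=6;  out ∅∪∅=∅
  n7('bc'): parent n6 fail=0; on 'c' 0 → fail=0;  out ∅∪∅=∅
  n11('ec'): parent n10 fail=0; on 'c' 0 → fail=0;  out ∅∪∅=∅
  n14('da'): parent n1 fail=0; on 'a' 0 → fail=0;  out {3}∪∅={3}
  n3('dba'): parent n2 fail=6; on 'a' 6→0 → fail=0;  out ∅∪∅=∅
  n8('bca'): parent n7 fail=0; on 'a' 0 → fail=0;  out ∅∪∅=∅
  n12('ecd'): parent n11 fail=0; on 'd' 0 → fail=1;  out ∅∪∅=∅
  n4('dbac'): parent n3 fail=0; on 'c' 0 → fail=0;  out ∅∪∅=∅
  n9('bcaa'): parent n8 fail=0; on 'a' 0 → fail=0;  out {1}∪∅={1}
  n13('ecda'): parent n12 fail=1; on 'a' 1 → fail=14;  out {2}∪{3}={2,3}
  n5('dbacc'): parent n4 fail=0; on 'c' 0 → fail=0;  out {0}∪∅={0}

Run:
pos 0 'd': at 1
pos 1 'a': at 14  → match P3@[0:1]
pos 2 'd': at 1 (via fail)
pos 3 'd': at 1 (via fail)
pos 4 'b': at 2
pos 5 'a': at 3
pos 6 'c': at 4
pos 7 'c': at 5  → match P0@[3:7]
pos 8 'a': at 0 (via fail)
pos 9 'e': at 10
pos 10 'b': at 6 (via fail)
pos 11 'c': at 7
pos 12 'a': at 8
pos 13 'a': at 9  → match P1@[10:13]
pos 14 'c': at 0 (via fail)
pos 15 'a': at 0
pos 16 'd': at 1
pos 17 'a': at 14  → match P3@[16:17]
pos 18 'c': at 0 (via fail)
pos 19 'b': at 6
pos 20 'e': at 10 (via fail)
pos 21 'a': at 0 (via fail)
pos 22 'c': at 0
pos 23 'd': at 1
pos 24 'a': at 14  → match P3@[23:24]
pos 25 'd': at 1 (via fail)
pos 26 'e': at 10 (via fail)
pos 27 'e': at 10 (via fail)
pos 28 'd': at 1 (via fail)
pos 29 'b': at 2
pos 30 'a': at 3
pos 31 'c': at 4
pos 32 'c': at 5  → match P0@[28:32]
pos 33 'a': at 0 (via fail)
pos 34 'b': at 6
pos 35 'c': at 7
pos 36 'a': at 8
pos 37 'a': at 9  → match P1@[34:37]
pos 38 'c': at 0 (via fail)
pos 39 'b': at 6
pos 40 'd': at 1 (via fail)
pos 41 'b': at 2
pos 42 'a': at 3
pos 43 'c': at 4
pos 44 'c': at 5  → match P0@[40:44]
pos 45 'c': at 0 (via fail)
pos 46 'a': at 0
pos 47 'd': at 1
pos 48 'b': at 2
pos 49 'a': at 3
pos 50 'c': at 4
pos 51 'c': at 5  → match P0@[47:51]
pos 52 'd': at 1 (via fail)
pos 53 'a': at 14  → match P3@[52:53]
pos 54 'b': at 6 (via fail)
pos 55 'c': at 7
pos 56 'a': at 8
pos 57 'a': at 9  → match P1@[54:57]
pos 58 'd': at 1 (via fail)
pos 59 'a': at 14  → match P3@[58:59]
pos 60 'd': at 1 (via fail)
pos 61 'a': at 14  → match P3@[60:61]
pos 62 'b': at 6 (via fail)
pos 63 'c': at 7
pos 64 'a': at 8
pos 65 'a': at 9  → match P1@[62:65]
pos 66 'b': at 6 (via fail)
pos 67 'a': at 0 (via fail)
pos 68 'e': at 10
pos 69 'c': at 11
pos 70 'd': at 12
pos 71 'a': at 13  → match P2@[68:71],P3@[70:71]
pos 72 'b': at 6 (via fail)
pos 73 'a': at 0 (via fail)

All matches (sorted): [[1,3],[7,0],[13,1],[17,3],[24,3],[32,0],[37,1],[44,0],[51,0],[53,3],[57,1],[59,3],[61,3],[65,1],[71,2],[71,3]]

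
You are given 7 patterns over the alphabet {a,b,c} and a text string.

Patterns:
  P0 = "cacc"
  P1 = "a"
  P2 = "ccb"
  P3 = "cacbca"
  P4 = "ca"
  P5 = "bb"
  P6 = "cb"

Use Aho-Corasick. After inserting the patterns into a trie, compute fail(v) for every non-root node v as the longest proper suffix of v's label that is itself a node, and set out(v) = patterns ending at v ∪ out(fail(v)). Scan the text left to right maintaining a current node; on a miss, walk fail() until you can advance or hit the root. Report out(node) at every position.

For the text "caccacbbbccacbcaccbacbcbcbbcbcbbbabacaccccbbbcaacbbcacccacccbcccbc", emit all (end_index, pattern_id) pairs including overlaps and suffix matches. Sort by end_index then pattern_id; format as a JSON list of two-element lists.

Build:
Trie nodes:
  n0 'ε': a→5 b→11 c→1
  n1 'c': a→2 b→13 c→6
  n2 'ca': c→3  [P4 ends]
  n3 'cac': b→8 c→4
  n4 'cacc': ·  [P0 ends]
  n5 'a': ·  [P1 ends]
  n6 'cc': b→7
  n7 'ccb': ·  [P2 ends]
  n8 'cacb': c→9
  n9 'cacbc': a→10
  n10 'cacbca': ·  [P3 ends]
  n11 'b': b→12
  n12 'bb': ·  [P5 ends]
  n13 'cb': ·  [P6 ends]

Failure links (BFS by depth):
  n1('c'): parent n0 fail=0; on 'c' 0 → fail=0;  out ∅∪∅=∅
  n5('a'): parent n0 fail=0; on 'a' 0 → fail=0;  out {1}∪∅={1}
  n11('b'): parent n0 fail=0; on 'b' 0 → fail=0;  out ∅∪∅=∅
  n2('ca'): parent n1 fail=0; on 'a' 0 → fail=5;  out {4}∪{1}={1,4}
  n6('cc'): parent n1 fail=0; on 'c' 0 → fail=1;  out ∅∪∅=∅
  n12('bb'): parent n11 fail=0; on 'b' 0 → fail=11;  out {5}∪∅={5}
  n13('cb'): parent n1 fail=0; on 'b' 0 → fail=11;  out {6}∪∅={6}
  n3('cac'): parent n2 fail=5; on 'c' 5→0 → fail=1;  out ∅∪∅=∅
  n7('ccb'): parent n6 fail=1; on 'b' 1 → fail=13;  out {2}∪{6}={2,6}
  n4('cacc'): parent n3 fail=1; on 'c' 1 → fail=6;  out {0}∪∅={0}
  n8('cacb'): parent n3 fail=1; on 'b' 1 → fail=13;  out ∅∪{6}={6}
  n9('cacbc'): parent n8 fail=13; on 'c' 13→11→0 → fail=1;  out ∅∪∅=∅
  n10('cacbca'): parent n9 fail=1; on 'a' 1 → fail=2;  out {3}∪{1,4}={1,3,4}

Scan:
pos 0 'c': at 1
pos 1 'a': at 2  ** P1@[1:1],P4@[0:1]
pos 2 'c': at 3
pos 3 'c': at 4  ** P0@[0:3]
pos 4 'a': at 2 ·f  ** P1@[4:4],P4@[3:4]
pos 5 'c': at 3
pos 6 'b': at 8  ** P6@[5:6]
pos 7 'b': at 12 ·f  ** P5@[6:7]
pos 8 'b': at 12 ·f  ** P5@[7:8]
pos 9 'c': at 1 ·f
pos 10 'c': at 6
pos 11 'a': at 2 ·f  ** P1@[11:11],P4@[10:11]
pos 12 'c': at 3
pos 13 'b': at 8  ** P6@[12:13]
pos 14 'c': at 9
pos 15 'a': at 10  ** P1@[15:15],P3@[10:15],P4@[14:15]
pos 16 'c': at 3 ·f
pos 17 'c': at 4  ** P0@[14:17]
pos 18 'b': at 7 ·f  ** P2@[16:18],P6@[17:18]
pos 19 'a': at 5 ·f  ** P1@[19:19]
pos 20 'c': at 1 ·f
pos 21 'b': at 13  ** P6@[20:21]
pos 22 'c': at 1 ·f
pos 23 'b': at 13  ** P6@[22:23]
pos 24 'c': at 1 ·f
pos 25 'b': at 13  ** P6@[24:25]
pos 26 'b': at 12 ·f  ** P5@[25:26]
pos 27 'c': at 1 ·f
pos 28 'b': at 13  ** P6@[27:28]
pos 29 'c': at 1 ·f
pos 30 'b': at 13  ** P6@[29:30]
pos 31 'b': at 12 ·f  ** P5@[30:31]
pos 32 'b': at 12 ·f  ** P5@[31:32]
pos 33 'a': at 5 ·f  ** P1@[33:33]
pos 34 'b': at 11 ·f
pos 35 'a': at 5 ·f  ** P1@[35:35]
pos 36 'c': at 1 ·f
pos 37 'a': at 2  ** P1@[37:37],P4@[36:37]
pos 38 'c': at 3
pos 39 'c': at 4  ** P0@[36:39]
pos 40 'c': at 6 ·f
pos 41 'c': at 6 ·f
pos 42 'b': at 7  ** P2@[40:42],P6@[41:42]
pos 43 'b': at 12 ·f  ** P5@[42:43]
pos 44 'b': at 12 ·f  ** P5@[43:44]
pos 45 'c': at 1 ·f
pos 46 'a': at 2  ** P1@[46:46],P4@[45:46]
pos 47 'a': at 5 ·f  ** P1@[47:47]
pos 48 'c': at 1 ·f
pos 49 'b': at 13  ** P6@[48:49]
pos 50 'b': at 12 ·f  ** P5@[49:50]
pos 51 'c': at 1 ·f
pos 52 'a': at 2  ** P1@[52:52],P4@[51:52]
pos 53 'c': at 3
pos 54 'c': at 4  ** P0@[51:54]
pos 55 'c': at 6 ·f
pos 56 'a': at 2 ·f  ** P1@[56:56],P4@[55:56]
pos 57 'c': at 3
pos 58 'c': at 4  ** P0@[55:58]
pos 59 'c': at 6 ·f
pos 60 'b': at 7  ** P2@[58:60],P6@[59:60]
pos 61 'c': at 1 ·f
pos 62 'c': at 6
pos 63 'c': at 6 ·f
pos 64 'b': at 7  ** P2@[62:64],P6@[63:64]
pos 65 'c': at 1 ·f

All matches (sorted): [[1,1],[1,4],[3,0],[4,1],[4,4],[6,6],[7,5],[8,5],[11,1],[11,4],[13,6],[15,1],[15,3],[15,4],[17,0],[18,2],[18,6],[19,1],[21,6],[23,6],[25,6],[26,5],[28,6],[30,6],[31,5],[32,5],[33,1],[35,1],[37,1],[37,4],[39,0],[42,2],[42,6],[43,5],[44,5],[46,1],[46,4],[47,1],[49,6],[50,5],[52,1],[52,4],[54,0],[56,1],[56,4],[58,0],[60,2],[60,6],[64,2],[64,6]]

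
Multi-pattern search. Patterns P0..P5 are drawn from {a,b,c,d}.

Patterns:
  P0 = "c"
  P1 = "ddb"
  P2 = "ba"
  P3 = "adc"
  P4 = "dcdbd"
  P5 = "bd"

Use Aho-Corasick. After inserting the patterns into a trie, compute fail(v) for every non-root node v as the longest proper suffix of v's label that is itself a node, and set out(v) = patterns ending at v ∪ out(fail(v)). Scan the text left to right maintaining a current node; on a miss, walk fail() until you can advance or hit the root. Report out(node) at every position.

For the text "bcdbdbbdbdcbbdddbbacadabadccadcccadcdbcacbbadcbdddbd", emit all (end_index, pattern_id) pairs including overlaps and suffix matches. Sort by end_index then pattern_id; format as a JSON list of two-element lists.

Construct AC machine:
Trie nodes:
  0='ε' goto a→7 b→5 c→1 d→2
  1='c' goto ·  ←P0
  2='d' goto c→10 d→3
  3='dd' goto b→4
  4='ddb' goto ·  ←P1
  5='b' goto a→6 d→14
  6='ba' goto ·  ←P2
  7='a' goto d→8
  8='ad' goto c→9
  9='adc' goto ·  ←P3
  10='dc' goto d→11
  11='dcd' goto b→12
  12='dcdb' goto d→13
  13='dcdbd' goto ·  ←P4
  14='bd' goto ·  ←P5

Failure links (BFS by depth):
  n1('c'): parent n0 fail=0; on 'c' 0 → fail=0;  out {0}∪∅={0}
  n2('d'): parent n0 fail=0; on 'd' 0 → fail=0;  out ∅∪∅=∅
  n5('b'): parent n0 fail=0; on 'b' 0 → fail=0;  out ∅∪∅=∅
  n7('a'): parent n0 fail=0; on 'a' 0 → fail=0;  out ∅∪∅=∅
  n3('dd'): parent n2 fail=0; on 'd' 0 → fail=2;  out ∅∪∅=∅
  n6('ba'): parent n5 fail=0; on 'a' 0 → fail=7;  out {2}∪∅={2}
  n8('ad'): parent n7 fail=0; on 'd' 0 → fail=2;  out ∅∪∅=∅
  n10('dc'): parent n2 fail=0; on 'c' 0 → fail=1;  out ∅∪{0}={0}
  n14('bd'): parent n5 fail=0; on 'd' 0 → fail=2;  out {5}∪∅={5}
  n4('ddb'): parent n3 fail=2; on 'b' 2→0 → fail=5;  out {1}∪∅={1}
  n9('adc'): parent n8 fail=2; on 'c' 2 → fail=10;  out {3}∪{0}={0,3}
  n11('dcd'): parent n10 fail=1; on 'd' 1→0 → fail=2;  out ∅∪∅=∅
  n12('dcdb'): parent n11 fail=2; on 'b' 2→0 → fail=5;  out ∅∪∅=∅
  n13('dcdbd'): parent n12 fail=5; on 'd' 5 → fail=14;  out {4}∪{5}={4,5}

Text stream:
[0] read 'b'  n0⇒n5
[1] read 'c'  n5⇒n1 (via fail)  ** P0@[1:1]
[2] read 'd'  n1⇒n2 (via fail)
[3] read 'b'  n2⇒n5 (via fail)
[4] read 'd'  n5⇒n14  ** P5@[3:4]
[5] read 'b'  n14⇒n5 (via fail)
[6] read 'b'  n5⇒n5 (via fail)
[7] read 'd'  n5⇒n14  ** P5@[6:7]
[8] read 'b'  n14⇒n5 (via fail)
[9] read 'd'  n5⇒n14  ** P5@[8:9]
[10] read 'c'  n14⇒n10 (via fail)  ** P0@[10:10]
[11] read 'b'  n10⇒n5 (via fail)
[12] read 'b'  n5⇒n5 (via fail)
[13] read 'd'  n5⇒n14  ** P5@[12:13]
[14] read 'd'  n14⇒n3 (via fail)
[15] read 'd'  n3⇒n3 (via fail)
[16] read 'b'  n3⇒n4  ** P1@[14:16]
[17] read 'b'  n4⇒n5 (via fail)
[18] read 'a'  n5⇒n6  ** P2@[17:18]
[19] read 'c'  n6⇒n1 (via fail)  ** P0@[19:19]
[20] read 'a'  n1⇒n7 (via fail)
[21] read 'd'  n7⇒n8
[22] read 'a'  n8⇒n7 (via fail)
[23] read 'b'  n7⇒n5 (via fail)
[24] read 'a'  n5⇒n6  ** P2@[23:24]
[25] read 'd'  n6⇒n8 (via fail)
[26] read 'c'  n8⇒n9  ** P0@[26:26],P3@[24:26]
[27] read 'c'  n9⇒n1 (via fail)  ** P0@[27:27]
[28] read 'a'  n1⇒n7 (via fail)
[29] read 'd'  n7⇒n8
[30] read 'c'  n8⇒n9  ** P0@[30:30],P3@[28:30]
[31] read 'c'  n9⇒n1 (via fail)  ** P0@[31:31]
[32] read 'c'  n1⇒n1 (via fail)  ** P0@[32:32]
[33] read 'a'  n1⇒n7 (via fail)
[34] read 'd'  n7⇒n8
[35] read 'c'  n8⇒n9  ** P0@[35:35],P3@[33:35]
[36] read 'd'  n9⇒n11 (via fail)
[37] read 'b'  n11⇒n12
[38] read 'c'  n12⇒n1 (via fail)  ** P0@[38:38]
[39] read 'a'  n1⇒n7 (via fail)
[40] read 'c'  n7⇒n1 (via fail)  ** P0@[40:40]
[41] read 'b'  n1⇒n5 (via fail)
[42] read 'b'  n5⇒n5 (via fail)
[43] read 'a'  n5⇒n6  ** P2@[42:43]
[44] read 'd'  n6⇒n8 (via fail)
[45] read 'c'  n8⇒n9  ** P0@[45:45],P3@[43:45]
[46] read 'b'  n9⇒n5 (via fail)
[47] read 'd'  n5⇒n14  ** P5@[46:47]
[48] read 'd'  n14⇒n3 (via fail)
[49] read 'd'  n3⇒n3 (via fail)
[50] read 'b'  n3⇒n4  ** P1@[48:50]
[51] read 'd'  n4⇒n14 (via fail)  ** P5@[50:51]

Matches: [[1,0],[4,5],[7,5],[9,5],[10,0],[13,5],[16,1],[18,2],[19,0],[24,2],[26,0],[26,3],[27,0],[30,0],[30,3],[31,0],[32,0],[35,0],[35,3],[38,0],[40,0],[43,2],[45,0],[45,3],[47,5],[50,1],[51,5]]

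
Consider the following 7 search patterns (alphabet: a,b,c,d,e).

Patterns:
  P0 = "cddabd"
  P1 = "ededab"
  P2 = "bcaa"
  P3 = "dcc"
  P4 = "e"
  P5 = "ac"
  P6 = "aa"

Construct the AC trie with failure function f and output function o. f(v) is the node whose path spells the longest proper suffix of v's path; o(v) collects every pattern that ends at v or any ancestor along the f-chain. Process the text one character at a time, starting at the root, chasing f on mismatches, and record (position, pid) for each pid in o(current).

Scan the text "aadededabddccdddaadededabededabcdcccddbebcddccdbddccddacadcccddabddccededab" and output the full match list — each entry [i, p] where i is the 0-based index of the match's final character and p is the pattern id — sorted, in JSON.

Build:
Trie nodes:
  0='ε' goto a→20 b→13 c→1 d→17 e→7
  1='c' goto d→2
  2='cd' goto d→3
  3='cdd' goto a→4
  4='cdda' goto b→5
  5='cddab' goto d→6
  6='cddabd' goto ·  [P0 ends]
  7='e' goto d→8  [P4 ends]
  8='ed' goto e→9
  9='ede' goto d→10
  10='eded' goto a→11
  11='ededa' goto b→12
  12='ededab' goto ·  [P1 ends]
  13='b' goto c→14
  14='bc' goto a→15
  15='bca' goto a→16
  16='bcaa' goto ·  [P2 ends]
  17='d' goto c→18
  18='dc' goto c→19
  19='dcc' goto ·  [P3 ends]
  20='a' goto a→22 c→21
  21='ac' goto ·  [P5 ends]
  22='aa' goto ·  [P6 ends]

Failure links (BFS by depth):
  n1('c'): parent n0 fail=0; on 'c' 0 → fail=0;  out ∅∪∅=∅
  n7('e'): parent n0 fail=0; on 'e' 0 → fail=0;  out {4}∪∅={4}
  n13('b'): parent n0 fail=0; on 'b' 0 → fail=0;  out ∅∪∅=∅
  n17('d'): parent n0 fail=0; on 'd' 0 → fail=0;  out ∅∪∅=∅
  n20('a'): parent n0 fail=0; on 'a' 0 → fail=0;  out ∅∪∅=∅
  n2('cd'): parent n1 fail=0; on 'd' 0 → fail=17;  out ∅∪∅=∅
  n8('ed'): parent n7 fail=0; on 'd' 0 → fail=17;  out ∅∪∅=∅
  n14('bc'): parent n13 fail=0; on 'c' 0 → fail=1;  out ∅∪∅=∅
  n18('dc'): parent n17 fail=0; on 'c' 0 → fail=1;  out ∅∪∅=∅
  n21('ac'): parent n20 fail=0; on 'c' 0 → fail=1;  out {5}∪∅={5}
  n22('aa'): parent n20 fail=0; on 'a' 0 → fail=20;  out {6}∪∅={6}
  n3('cdd'): parent n2 fail=17; on 'd' 17→0 → fail=17;  out ∅∪∅=∅
  n9('ede'): parent n8 fail=17; on 'e' 17→0 → fail=7;  out ∅∪{4}={4}
  n15('bca'): parent n14 fail=1; on 'a' 1→0 → fail=20;  out ∅∪∅=∅
  n19('dcc'): parent n18 fail=1; on 'c' 1→0 → fail=1;  out {3}∪∅={3}
  n4('cdda'): parent n3 fail=17; on 'a' 17→0 → fail=20;  out ∅∪∅=∅
  n10('eded'): parent n9 fail=7; on 'd' 7 → fail=8;  out ∅∪∅=∅
  n16('bcaa'): parent n15 fail=20; on 'a' 20 → fail=22;  out {2}∪{6}={2,6}
  n5('cddab'): parent n4 fail=20; on 'b' 20→0 → fail=13;  out ∅∪∅=∅
  n11('ededa'): parent n10 fail=8; on 'a' 8→17→0 → fail=20;  out ∅∪∅=∅
  n6('cddabd'): parent n5 fail=13; on 'd' 13→0 → fail=17;  out {0}∪∅={0}
  n12('ededab'): parent n11 fail=20; on 'b' 20→0 → fail=13;  out {1}∪∅={1}

Run:
pos 0 'a': at 20
pos 1 'a': at 22  → match P6@[0:1]
pos 2 'd': at 17 ·f
pos 3 'e': at 7 ·f  → match P4@[3:3]
pos 4 'd': at 8
pos 5 'e': at 9  → match P4@[5:5]
pos 6 'd': at 10
pos 7 'a': at 11
pos 8 'b': at 12  → match P1@[3:8]
pos 9 'd': at 17 ·f
pos 10 'd': at 17 ·f
pos 11 'c': at 18
pos 12 'c': at 19  → match P3@[10:12]
pos 13 'd': at 2 ·f
pos 14 'd': at 3
pos 15 'd': at 17 ·f
pos 16 'a': at 20 ·f
pos 17 'a': at 22  → match P6@[16:17]
pos 18 'd': at 17 ·f
pos 19 'e': at 7 ·f  → match P4@[19:19]
pos 20 'd': at 8
pos 21 'e': at 9  → match P4@[21:21]
pos 22 'd': at 10
pos 23 'a': at 11
pos 24 'b': at 12  → match P1@[19:24]
pos 25 'e': at 7 ·f  → match P4@[25:25]
pos 26 'd': at 8
pos 27 'e': at 9  → match P4@[27:27]
pos 28 'd': at 10
pos 29 'a': at 11
pos 30 'b': at 12  → match P1@[25:30]
pos 31 'c': at 14 ·f
pos 32 'd': at 2 ·f
pos 33 'c': at 18 ·f
pos 34 'c': at 19  → match P3@[32:34]
pos 35 'c': at 1 ·f
pos 36 'd': at 2
pos 37 'd': at 3
pos 38 'b': at 13 ·f
pos 39 'e': at 7 ·f  → match P4@[39:39]
pos 40 'b': at 13 ·f
pos 41 'c': at 14
pos 42 'd': at 2 ·f
pos 43 'd': at 3
pos 44 'c': at 18 ·f
pos 45 'c': at 19  → match P3@[43:45]
pos 46 'd': at 2 ·f
pos 47 'b': at 13 ·f
pos 48 'd': at 17 ·f
pos 49 'd': at 17 ·f
pos 50 'c': at 18
pos 51 'c': at 19  → match P3@[49:51]
pos 52 'd': at 2 ·f
pos 53 'd': at 3
pos 54 'a': at 4
pos 55 'c': at 21 ·f  → match P5@[54:55]
pos 56 'a': at 20 ·f
pos 57 'd': at 17 ·f
pos 58 'c': at 18
pos 59 'c': at 19  → match P3@[57:59]
pos 60 'c': at 1 ·f
pos 61 'd': at 2
pos 62 'd': at 3
pos 63 'a': at 4
pos 64 'b': at 5
pos 65 'd': at 6  → match P0@[60:65]
pos 66 'd': at 17 ·f
pos 67 'c': at 18
pos 68 'c': at 19  → match P3@[66:68]
pos 69 'e': at 7 ·f  → match P4@[69:69]
pos 70 'd': at 8
pos 71 'e': at 9  → match P4@[71:71]
pos 72 'd': at 10
pos 73 'a': at 11
pos 74 'b': at 12  → match P1@[69:74]

Matches: [[1,6],[3,4],[5,4],[8,1],[12,3],[17,6],[19,4],[21,4],[24,1],[25,4],[27,4],[30,1],[34,3],[39,4],[45,3],[51,3],[55,5],[59,3],[65,0],[68,3],[69,4],[71,4],[74,1]]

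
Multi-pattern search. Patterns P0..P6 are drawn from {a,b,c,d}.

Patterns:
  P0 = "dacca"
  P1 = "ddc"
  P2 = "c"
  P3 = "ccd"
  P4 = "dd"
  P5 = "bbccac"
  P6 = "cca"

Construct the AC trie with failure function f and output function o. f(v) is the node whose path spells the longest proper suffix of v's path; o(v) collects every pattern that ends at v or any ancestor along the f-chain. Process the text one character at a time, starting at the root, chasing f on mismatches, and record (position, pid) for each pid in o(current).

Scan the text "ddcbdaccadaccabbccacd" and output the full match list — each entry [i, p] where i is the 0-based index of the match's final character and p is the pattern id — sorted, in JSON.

Build:
Trie (insert patterns):
  0='ε' goto b→11 c→8 d→1
  1='d' goto a→2 d→6
  2='da' goto c→3
  3='dac' goto c→4
  4='dacc' goto a→5
  5='dacca' goto ·  [P0 ends]
  6='dd' goto c→7  [P4 ends]
  7='ddc' goto ·  [P1 ends]
  8='c' goto c→9  [P2 ends]
  9='cc' goto a→17 d→10
  10='ccd' goto ·  [P3 ends]
  11='b' goto b→12
  12='bb' goto c→13
  13='bbc' goto c→14
  14='bbcc' goto a→15
  15='bbcca' goto c→16
  16='bbccac' goto ·  [P5 ends]
  17='cca' goto ·  [P6 ends]

BFS fail/out derivation:
  n1('d'): parent n0 fail=0; on 'd' 0 → fail=0;  out ∅∪∅=∅
  n8('c'): parent n0 fail=0; on 'c' 0 → fail=0;  out {2}∪∅={2}
  n11('b'): parent n0 fail=0; on 'b' 0 → fail=0;  out ∅∪∅=∅
  n2('da'): parent n1 fail=0; on 'a' 0 → fail=0;  out ∅∪∅=∅
  n6('dd'): parent n1 fail=0; on 'd' 0 → fail=1;  out {4}∪∅={4}
  n9('cc'): parent n8 fail=0; on 'c' 0 → fail=8;  out ∅∪{2}={2}
  n12('bb'): parent n11 fail=0; on 'b' 0 → fail=11;  out ∅∪∅=∅
  n3('dac'): parent n2 fail=0; on 'c' 0 → fail=8;  out ∅∪{2}={2}
  n7('ddc'): parent n6 fail=1; on 'c' 1→0 → fail=8;  out {1}∪{2}={1,2}
  n10('ccd'): parent n9 fail=8; on 'd' 8→0 → fail=1;  out {3}∪∅={3}
  n13('bbc'): parent n12 fail=11; on 'c' 11→0 → fail=8;  out ∅∪{2}={2}
  n17('cca'): parent n9 fail=8; on 'a' 8→0 → fail=0;  out {6}∪∅={6}
  n4('dacc'): parent n3 fail=8; on 'c' 8 → fail=9;  out ∅∪{2}={2}
  n14('bbcc'): parent n13 fail=8; on 'c' 8 → fail=9;  out ∅∪{2}={2}
  n5('dacca'): parent n4 fail=9; on 'a' 9 → fail=17;  out {0}∪{6}={0,6}
  n15('bbcca'): parent n14 fail=9; on 'a' 9 → fail=17;  out ∅∪{6}={6}
  n16('bbccac'): parent n15 fail=17; on 'c' 17→0 → fail=8;  out {5}∪{2}={2,5}

Text stream:
pos 0 'd': at 1
pos 1 'd': at 6  emit P4@[0:1]
pos 2 'c': at 7  emit P1@[0:2],P2@[2:2]
pos 3 'b': at 11 (via fail)
pos 4 'd': at 1 (via fail)
pos 5 'a': at 2
pos 6 'c': at 3  emit P2@[6:6]
pos 7 'c': at 4  emit P2@[7:7]
pos 8 'a': at 5  emit P0@[4:8],P6@[6:8]
pos 9 'd': at 1 (via fail)
pos 10 'a': at 2
pos 11 'c': at 3  emit P2@[11:11]
pos 12 'c': at 4  emit P2@[12:12]
pos 13 'a': at 5  emit P0@[9:13],P6@[11:13]
pos 14 'b': at 11 (via fail)
pos 15 'b': at 12
pos 16 'c': at 13  emit P2@[16:16]
pos 17 'c': at 14  emit P2@[17:17]
pos 18 'a': at 15  emit P6@[16:18]
pos 19 'c': at 16  emit P2@[19:19],P5@[14:19]
pos 20 'd': at 1 (via fail)

Result: [[1,4],[2,1],[2,2],[6,2],[7,2],[8,0],[8,6],[11,2],[12,2],[13,0],[13,6],[16,2],[17,2],[18,6],[19,2],[19,5]]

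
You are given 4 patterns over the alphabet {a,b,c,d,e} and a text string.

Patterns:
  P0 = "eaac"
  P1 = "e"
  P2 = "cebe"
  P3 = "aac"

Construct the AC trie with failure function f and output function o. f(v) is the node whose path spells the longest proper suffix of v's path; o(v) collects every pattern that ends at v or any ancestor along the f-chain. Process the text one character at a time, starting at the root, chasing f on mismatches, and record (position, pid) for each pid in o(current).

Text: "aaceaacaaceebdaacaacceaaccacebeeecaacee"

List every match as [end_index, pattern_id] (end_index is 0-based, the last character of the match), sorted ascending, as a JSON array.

Build automaton:
Trie nodes:
  n0 'ε': a→9 c→5 e→1
  n1 'e': a→2  [P1 ends]
  n2 'ea': a→3
  n3 'eaa': c→4
  n4 'eaac': ·  [P0 ends]
  n5 'c': e→6
  n6 'ce': b→7
  n7 'ceb': e→8
  n8 'cebe': ·  [P2 ends]
  n9 'a': a→10
  n10 'aa': c→11
  n11 'aac': ·  [P3 ends]

BFS fail/out derivation:
  fail(1) 'e': from fail(0)=0 chase 'e': 0 ⇒ 0;  out={1}∪out(0)={1}
  fail(5) 'c': from fail(0)=0 chase 'c': 0 ⇒ 0;  out=∅∪out(0)=∅
  fail(9) 'a': from fail(0)=0 chase 'a': 0 ⇒ 0;  out=∅∪out(0)=∅
  fail(2) 'ea': from fail(1)=0 chase 'a': 0 ⇒ 9;  out=∅∪out(9)=∅
  fail(6) 'ce': from fail(5)=0 chase 'e': 0 ⇒ 1;  out=∅∪out(1)={1}
  fail(10) 'aa': from fail(9)=0 chase 'a': 0 ⇒ 9;  out=∅∪out(9)=∅
  fail(3) 'eaa': from fail(2)=9 chase 'a': 9 ⇒ 10;  out=∅∪out(10)=∅
  fail(7) 'ceb': from fail(6)=1 chase 'b': 1→0 ⇒ 0;  out=∅∪out(0)=∅
  fail(11) 'aac': from fail(10)=9 chase 'c': 9→0 ⇒ 5;  out={3}∪out(5)={3}
  fail(4) 'eaac': from fail(3)=10 chase 'c': 10 ⇒ 11;  out={0}∪out(11)={0,3}
  fail(8) 'cebe': from fail(7)=0 chase 'e': 0 ⇒ 1;  out={2}∪out(1)={1,2}

Run:
pos 0 'a': at 9
pos 1 'a': at 10
pos 2 'c': at 11  → match P3@[0:2]
pos 3 'e': at 6 (fail-walked)  → match P1@[3:3]
pos 4 'a': at 2 (fail-walked)
pos 5 'a': at 3
pos 6 'c': at 4  → match P0@[3:6],P3@[4:6]
pos 7 'a': at 9 (fail-walked)
pos 8 'a': at 10
pos 9 'c': at 11  → match P3@[7:9]
pos 10 'e': at 6 (fail-walked)  → match P1@[10:10]
pos 11 'e': at 1 (fail-walked)  → match P1@[11:11]
pos 12 'b': at 0 (fail-walked)
pos 13 'd': at 0
pos 14 'a': at 9
pos 15 'a': at 10
pos 16 'c': at 11  → match P3@[14:16]
pos 17 'a': at 9 (fail-walked)
pos 18 'a': at 10
pos 19 'c': at 11  → match P3@[17:19]
pos 20 'c': at 5 (fail-walked)
pos 21 'e': at 6  → match P1@[21:21]
pos 22 'a': at 2 (fail-walked)
pos 23 'a': at 3
pos 24 'c': at 4  → match P0@[21:24],P3@[22:24]
pos 25 'c': at 5 (fail-walked)
pos 26 'a': at 9 (fail-walked)
pos 27 'c': at 5 (fail-walked)
pos 28 'e': at 6  → match P1@[28:28]
pos 29 'b': at 7
pos 30 'e': at 8  → match P1@[30:30],P2@[27:30]
pos 31 'e': at 1 (fail-walked)  → match P1@[31:31]
pos 32 'e': at 1 (fail-walked)  → match P1@[32:32]
pos 33 'c': at 5 (fail-walked)
pos 34 'a': at 9 (fail-walked)
pos 35 'a': at 10
pos 36 'c': at 11  → match P3@[34:36]
pos 37 'e': at 6 (fail-walked)  → match P1@[37:37]
pos 38 'e': at 1 (fail-walked)  → match P1@[38:38]

All matches (sorted): [[2,3],[3,1],[6,0],[6,3],[9,3],[10,1],[11,1],[16,3],[19,3],[21,1],[24,0],[24,3],[28,1],[30,1],[30,2],[31,1],[32,1],[36,3],[37,1],[38,1]]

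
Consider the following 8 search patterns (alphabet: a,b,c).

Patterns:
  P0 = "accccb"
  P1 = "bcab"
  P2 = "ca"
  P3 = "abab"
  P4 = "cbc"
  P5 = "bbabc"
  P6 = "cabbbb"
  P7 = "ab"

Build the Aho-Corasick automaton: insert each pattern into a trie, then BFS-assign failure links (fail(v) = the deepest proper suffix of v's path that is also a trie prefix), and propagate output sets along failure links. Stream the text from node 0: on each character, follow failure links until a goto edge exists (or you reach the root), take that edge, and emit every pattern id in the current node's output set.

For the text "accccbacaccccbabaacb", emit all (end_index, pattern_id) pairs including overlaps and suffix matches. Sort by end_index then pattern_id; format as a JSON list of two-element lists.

Build:
Trie (insert patterns):
  0='ε' goto a→1 b→7 c→11
  1='a' goto b→13 c→2
  2='ac' goto c→3
  3='acc' goto c→4
  4='accc' goto c→5
  5='acccc' goto b→6
  6='accccb' goto ·  [P0 ends]
  7='b' goto b→18 c→8
  8='bc' goto a→9
  9='bca' goto b→10
  10='bcab' goto ·  [P1 ends]
  11='c' goto a→12 b→16
  12='ca' goto b→22  [P2 ends]
  13='ab' goto a→14  [P7 ends]
  14='aba' goto b→15
  15='abab' goto ·  [P3 ends]
  16='cb' goto c→17
  17='cbc' goto ·  [P4 ends]
  18='bb' goto a→19
  19='bba' goto b→20
  20='bbab' goto c→21
  21='bbabc' goto ·  [P5 ends]
  22='cab' goto b→23
  23='cabb' goto b→24
  24='cabbb' goto b→25
  25='cabbbb' goto ·  [P6 ends]

Failure links (BFS by depth):
  fail(1) 'a': from fail(0)=0 chase 'a': 0 ⇒ 0;  out=∅∪out(0)=∅
  fail(7) 'b': from fail(0)=0 chase 'b': 0 ⇒ 0;  out=∅∪out(0)=∅
  fail(11) 'c': from fail(0)=0 chase 'c': 0 ⇒ 0;  out=∅∪out(0)=∅
  fail(2) 'ac': from fail(1)=0 chase 'c': 0 ⇒ 11;  out=∅∪out(11)=∅
  fail(8) 'bc': from fail(7)=0 chase 'c': 0 ⇒ 11;  out=∅∪out(11)=∅
  fail(12) 'ca': from fail(11)=0 chase 'a': 0 ⇒ 1;  out={2}∪out(1)={2}
  fail(13) 'ab': from fail(1)=0 chase 'b': 0 ⇒ 7;  out={7}∪out(7)={7}
  fail(16) 'cb': from fail(11)=0 chase 'b': 0 ⇒ 7;  out=∅∪out(7)=∅
  fail(18) 'bb': from fail(7)=0 chase 'b': 0 ⇒ 7;  out=∅∪out(7)=∅
  fail(3) 'acc': from fail(2)=11 chase 'c': 11→0 ⇒ 11;  out=∅∪out(11)=∅
  fail(9) 'bca': from fail(8)=11 chase 'a': 11 ⇒ 12;  out=∅∪out(12)={2}
  fail(14) 'aba': from fail(13)=7 chase 'a': 7→0 ⇒ 1;  out=∅∪out(1)=∅
  fail(17) 'cbc': from fail(16)=7 chase 'c': 7 ⇒ 8;  out={4}∪out(8)={4}
  fail(19) 'bba': from fail(18)=7 chase 'a': 7→0 ⇒ 1;  out=∅∪out(1)=∅
  fail(22) 'cab': from fail(12)=1 chase 'b': 1 ⇒ 13;  out=∅∪out(13)={7}
  fail(4) 'accc': from fail(3)=11 chase 'c': 11→0 ⇒ 11;  out=∅∪out(11)=∅
  fail(10) 'bcab': from fail(9)=12 chase 'b': 12 ⇒ 22;  out={1}∪out(22)={1,7}
  fail(15) 'abab': from fail(14)=1 chase 'b': 1 ⇒ 13;  out={3}∪out(13)={3,7}
  fail(20) 'bbab': from fail(19)=1 chase 'b': 1 ⇒ 13;  out=∅∪out(13)={7}
  fail(23) 'cabb': from fail(22)=13 chase 'b': 13→7 ⇒ 18;  out=∅∪out(18)=∅
  fail(5) 'acccc': from fail(4)=11 chase 'c': 11→0 ⇒ 11;  out=∅∪out(11)=∅
  fail(21) 'bbabc': from fail(20)=13 chase 'c': 13→7 ⇒ 8;  out={5}∪out(8)={5}
  fail(24) 'cabbb': from fail(23)=18 chase 'b': 18→7 ⇒ 18;  out=∅∪out(18)=∅
  fail(6) 'accccb': from fail(5)=11 chase 'b': 11 ⇒ 16;  out={0}∪out(16)={0}
  fail(25) 'cabbbb': from fail(24)=18 chase 'b': 18→7 ⇒ 18;  out={6}∪out(18)={6}

Scan:
i=0 'a': node 0→1
i=1 'c': node 1→2
i=2 'c': node 2→3
i=3 'c': node 3→4
i=4 'c': node 4→5
i=5 'b': node 5→6  ** P0@[0:5]
i=6 'a': node 6→1 (fail-walked)
i=7 'c': node 1→2
i=8 'a': node 2→12 (fail-walked)  ** P2@[7:8]
i=9 'c': node 12→2 (fail-walked)
i=10 'c': node 2→3
i=11 'c': node 3→4
i=12 'c': node 4→5
i=13 'b': node 5→6  ** P0@[8:13]
i=14 'a': node 6→1 (fail-walked)
i=15 'b': node 1→13  ** P7@[14:15]
i=16 'a': node 13→14
i=17 'a': node 14→1 (fail-walked)
i=18 'c': node 1→2
i=19 'b': node 2→16 (fail-walked)

Matches: [[5,0],[8,2],[13,0],[15,7]]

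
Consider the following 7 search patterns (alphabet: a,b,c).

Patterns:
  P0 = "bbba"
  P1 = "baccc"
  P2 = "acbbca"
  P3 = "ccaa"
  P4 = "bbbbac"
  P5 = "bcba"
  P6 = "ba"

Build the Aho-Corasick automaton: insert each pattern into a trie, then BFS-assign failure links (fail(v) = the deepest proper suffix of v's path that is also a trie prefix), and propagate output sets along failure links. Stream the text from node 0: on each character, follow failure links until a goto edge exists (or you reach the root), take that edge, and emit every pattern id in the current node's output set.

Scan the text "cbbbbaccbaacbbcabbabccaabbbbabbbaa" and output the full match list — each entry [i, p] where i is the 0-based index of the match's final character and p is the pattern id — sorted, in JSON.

Build automaton:
Trie nodes:
  0='ε' goto a→9 b→1 c→15
  1='b' goto a→5 b→2 c→22
  2='bb' goto b→3
  3='bbb' goto a→4 b→19
  4='bbba' goto ·  [P0 ends]
  5='ba' goto c→6  [P6 ends]
  6='bac' goto c→7
  7='bacc' goto c→8
  8='baccc' goto ·  [P1 ends]
  9='a' goto c→10
  10='ac' goto b→11
  11='acb' goto b→12
  12='acbb' goto c→13
  13='acbbc' goto a→14
  14='acbbca' goto ·  [P2 ends]
  15='c' goto c→16
  16='cc' goto a→17
  17='cca' goto a→18
  18='ccaa' goto ·  [P3 ends]
  19='bbbb' goto a→20
  20='bbbba' goto c→21
  21='bbbbac' goto ·  [P4 ends]
  22='bc' goto b→23
  23='bcb' goto a→24
  24='bcba' goto ·  [P5 ends]

BFS fail/out derivation:
  fail(1) 'b': from fail(0)=0 chase 'b': 0 ⇒ 0;  out=∅∪out(0)=∅
  fail(9) 'a': from fail(0)=0 chase 'a': 0 ⇒ 0;  out=∅∪out(0)=∅
  fail(15) 'c': from fail(0)=0 chase 'c': 0 ⇒ 0;  out=∅∪out(0)=∅
  fail(2) 'bb': from fail(1)=0 chase 'b': 0 ⇒ 1;  out=∅∪out(1)=∅
  fail(5) 'ba': from fail(1)=0 chase 'a': 0 ⇒ 9;  out={6}∪out(9)={6}
  fail(10) 'ac': from fail(9)=0 chase 'c': 0 ⇒ 15;  out=∅∪out(15)=∅
  fail(16) 'cc': from fail(15)=0 chase 'c': 0 ⇒ 15;  out=∅∪out(15)=∅
  fail(22) 'bc': from fail(1)=0 chase 'c': 0 ⇒ 15;  out=∅∪out(15)=∅
  fail(3) 'bbb': from fail(2)=1 chase 'b': 1 ⇒ 2;  out=∅∪out(2)=∅
  fail(6) 'bac': from fail(5)=9 chase 'c': 9 ⇒ 10;  out=∅∪out(10)=∅
  fail(11) 'acb': from fail(10)=15 chase 'b': 15→0 ⇒ 1;  out=∅∪out(1)=∅
  fail(17) 'cca': from fail(16)=15 chase 'a': 15→0 ⇒ 9;  out=∅∪out(9)=∅
  fail(23) 'bcb': from fail(22)=15 chase 'b': 15→0 ⇒ 1;  out=∅∪out(1)=∅
  fail(4) 'bbba': from fail(3)=2 chase 'a': 2→1 ⇒ 5;  out={0}∪out(5)={0,6}
  fail(7) 'bacc': from fail(6)=10 chase 'c': 10→15 ⇒ 16;  out=∅∪out(16)=∅
  fail(12) 'acbb': from fail(11)=1 chase 'b': 1 ⇒ 2;  out=∅∪out(2)=∅
  fail(18) 'ccaa': from fail(17)=9 chase 'a': 9→0 ⇒ 9;  out={3}∪out(9)={3}
  fail(19) 'bbbb': from fail(3)=2 chase 'b': 2 ⇒ 3;  out=∅∪out(3)=∅
  fail(24) 'bcba': from fail(23)=1 chase 'a': 1 ⇒ 5;  out={5}∪out(5)={5,6}
  fail(8) 'baccc': from fail(7)=16 chase 'c': 16→15 ⇒ 16;  out={1}∪out(16)={1}
  fail(13) 'acbbc': from fail(12)=2 chase 'c': 2→1 ⇒ 22;  out=∅∪out(22)=∅
  fail(20) 'bbbba': from fail(19)=3 chase 'a': 3 ⇒ 4;  out=∅∪out(4)={0,6}
  fail(14) 'acbbca': from fail(13)=22 chase 'a': 22→15→0 ⇒ 9;  out={2}∪out(9)={2}
  fail(21) 'bbbbac': from fail(20)=4 chase 'c': 4→5 ⇒ 6;  out={4}∪out(6)={4}

Text stream:
[0] read 'c'  n0⇒n15
[1] read 'b'  n15⇒n1 (via fail)
[2] read 'b'  n1⇒n2
[3] read 'b'  n2⇒n3
[4] read 'b'  n3⇒n19
[5] read 'a'  n19⇒n20  → match P0@[2:5],P6@[4:5]
[6] read 'c'  n20⇒n21  → match P4@[1:6]
[7] read 'c'  n21⇒n7 (via fail)
[8] read 'b'  n7⇒n1 (via fail)
[9] read 'a'  n1⇒n5  → match P6@[8:9]
[10] read 'a'  n5⇒n9 (via fail)
[11] read 'c'  n9⇒n10
[12] read 'b'  n10⇒n11
[13] read 'b'  n11⇒n12
[14] read 'c'  n12⇒n13
[15] read 'a'  n13⇒n14  → match P2@[10:15]
[16] read 'b'  n14⇒n1 (via fail)
[17] read 'b'  n1⇒n2
[18] read 'a'  n2⇒n5 (via fail)  → match P6@[17:18]
[19] read 'b'  n5⇒n1 (via fail)
[20] read 'c'  n1⇒n22
[21] read 'c'  n22⇒n16 (via fail)
[22] read 'a'  n16⇒n17
[23] read 'a'  n17⇒n18  → match P3@[20:23]
[24] read 'b'  n18⇒n1 (via fail)
[25] read 'b'  n1⇒n2
[26] read 'b'  n2⇒n3
[27] read 'b'  n3⇒n19
[28] read 'a'  n19⇒n20  → match P0@[25:28],P6@[27:28]
[29] read 'b'  n20⇒n1 (via fail)
[30] read 'b'  n1⇒n2
[31] read 'b'  n2⇒n3
[32] read 'a'  n3⇒n4  → match P0@[29:32],P6@[31:32]
[33] read 'a'  n4⇒n9 (via fail)

Matches: [[5,0],[5,6],[6,4],[9,6],[15,2],[18,6],[23,3],[28,0],[28,6],[32,0],[32,6]]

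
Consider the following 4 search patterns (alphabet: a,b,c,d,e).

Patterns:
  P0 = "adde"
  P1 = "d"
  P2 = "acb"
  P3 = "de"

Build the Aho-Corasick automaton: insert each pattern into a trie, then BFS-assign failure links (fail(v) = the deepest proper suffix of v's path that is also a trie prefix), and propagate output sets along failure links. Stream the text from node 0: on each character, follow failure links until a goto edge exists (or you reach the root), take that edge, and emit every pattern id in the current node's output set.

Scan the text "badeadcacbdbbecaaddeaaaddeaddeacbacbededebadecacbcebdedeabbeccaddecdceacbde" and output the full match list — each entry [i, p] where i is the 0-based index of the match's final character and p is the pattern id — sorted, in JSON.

Build:
Trie (insert patterns):
  0='ε' goto a→1 d→5
  1='a' goto c→6 d→2
  2='ad' goto d→3
  3='add' goto e→4
  4='adde' goto ·  ←P0
  5='d' goto e→8  ←P1
  6='ac' goto b→7
  7='acb' goto ·  ←P2
  8='de' goto ·  ←P3

BFS fail/out derivation:
  fail(1) 'a': from fail(0)=0 chase 'a': 0 ⇒ 0;  out=∅∪out(0)=∅
  fail(5) 'd': from fail(0)=0 chase 'd': 0 ⇒ 0;  out={1}∪out(0)={1}
  fail(2) 'ad': from fail(1)=0 chase 'd': 0 ⇒ 5;  out=∅∪out(5)={1}
  fail(6) 'ac': from fail(1)=0 chase 'c': 0 ⇒ 0;  out=∅∪out(0)=∅
  fail(8) 'de': from fail(5)=0 chase 'e': 0 ⇒ 0;  out={3}∪out(0)={3}
  fail(3) 'add': from fail(2)=5 chase 'd': 5→0 ⇒ 5;  out=∅∪out(5)={1}
  fail(7) 'acb': from fail(6)=0 chase 'b': 0 ⇒ 0;  out={2}∪out(0)={2}
  fail(4) 'adde': from fail(3)=5 chase 'e': 5 ⇒ 8;  out={0}∪out(8)={0,3}

Scan:
pos 0 'b': at 0
pos 1 'a': at 1
pos 2 'd': at 2  emit P1@[2:2]
pos 3 'e': at 8 ·f  emit P3@[2:3]
pos 4 'a': at 1 ·f
pos 5 'd': at 2  emit P1@[5:5]
pos 6 'c': at 0 ·f
pos 7 'a': at 1
pos 8 'c': at 6
pos 9 'b': at 7  emit P2@[7:9]
pos 10 'd': at 5 ·f  emit P1@[10:10]
pos 11 'b': at 0 ·f
pos 12 'b': at 0
pos 13 'e': at 0
pos 14 'c': at 0
pos 15 'a': at 1
pos 16 'a': at 1 ·f
pos 17 'd': at 2  emit P1@[17:17]
pos 18 'd': at 3  emit P1@[18:18]
pos 19 'e': at 4  emit P0@[16:19],P3@[18:19]
pos 20 'a': at 1 ·f
pos 21 'a': at 1 ·f
pos 22 'a': at 1 ·f
pos 23 'd': at 2  emit P1@[23:23]
pos 24 'd': at 3  emit P1@[24:24]
pos 25 'e': at 4  emit P0@[22:25],P3@[24:25]
pos 26 'a': at 1 ·f
pos 27 'd': at 2  emit P1@[27:27]
pos 28 'd': at 3  emit P1@[28:28]
pos 29 'e': at 4  emit P0@[26:29],P3@[28:29]
pos 30 'a': at 1 ·f
pos 31 'c': at 6
pos 32 'b': at 7  emit P2@[30:32]
pos 33 'a': at 1 ·f
pos 34 'c': at 6
pos 35 'b': at 7  emit P2@[33:35]
pos 36 'e': at 0 ·f
pos 37 'd': at 5  emit P1@[37:37]
pos 38 'e': at 8  emit P3@[37:38]
pos 39 'd': at 5 ·f  emit P1@[39:39]
pos 40 'e': at 8  emit P3@[39:40]
pos 41 'b': at 0 ·f
pos 42 'a': at 1
pos 43 'd': at 2  emit P1@[43:43]
pos 44 'e': at 8 ·f  emit P3@[43:44]
pos 45 'c': at 0 ·f
pos 46 'a': at 1
pos 47 'c': at 6
pos 48 'b': at 7  emit P2@[46:48]
pos 49 'c': at 0 ·f
pos 50 'e': at 0
pos 51 'b': at 0
pos 52 'd': at 5  emit P1@[52:52]
pos 53 'e': at 8  emit P3@[52:53]
pos 54 'd': at 5 ·f  emit P1@[54:54]
pos 55 'e': at 8  emit P3@[54:55]
pos 56 'a': at 1 ·f
pos 57 'b': at 0 ·f
pos 58 'b': at 0
pos 59 'e': at 0
pos 60 'c': at 0
pos 61 'c': at 0
pos 62 'a': at 1
pos 63 'd': at 2  emit P1@[63:63]
pos 64 'd': at 3  emit P1@[64:64]
pos 65 'e': at 4  emit P0@[62:65],P3@[64:65]
pos 66 'c': at 0 ·f
pos 67 'd': at 5  emit P1@[67:67]
pos 68 'c': at 0 ·f
pos 69 'e': at 0
pos 70 'a': at 1
pos 71 'c': at 6
pos 72 'b': at 7  emit P2@[70:72]
pos 73 'd': at 5 ·f  emit P1@[73:73]
pos 74 'e': at 8  emit P3@[73:74]

Matches: [[2,1],[3,3],[5,1],[9,2],[10,1],[17,1],[18,1],[19,0],[19,3],[23,1],[24,1],[25,0],[25,3],[27,1],[28,1],[29,0],[29,3],[32,2],[35,2],[37,1],[38,3],[39,1],[40,3],[43,1],[44,3],[48,2],[52,1],[53,3],[54,1],[55,3],[63,1],[64,1],[65,0],[65,3],[67,1],[72,2],[73,1],[74,3]]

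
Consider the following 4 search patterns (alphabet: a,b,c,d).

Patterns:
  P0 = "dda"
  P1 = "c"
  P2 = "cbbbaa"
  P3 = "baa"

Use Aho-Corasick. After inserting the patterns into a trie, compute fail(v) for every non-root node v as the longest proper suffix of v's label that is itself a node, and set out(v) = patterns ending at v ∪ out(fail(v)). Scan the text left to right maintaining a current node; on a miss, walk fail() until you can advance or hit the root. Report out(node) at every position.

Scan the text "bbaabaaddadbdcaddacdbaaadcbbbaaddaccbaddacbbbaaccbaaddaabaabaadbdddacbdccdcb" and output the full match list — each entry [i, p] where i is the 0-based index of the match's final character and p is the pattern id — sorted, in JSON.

Build:
Trie nodes:
  0='ε' goto b→10 c→4 d→1
  1='d' goto d→2
  2='dd' goto a→3
  3='dda' goto ·  ←P0
  4='c' goto b→5  ←P1
  5='cb' goto b→6
  6='cbb' goto b→7
  7='cbbb' goto a→8
  8='cbbba' goto a→9
  9='cbbbaa' goto ·  ←P2
  10='b' goto a→11
  11='ba' goto a→12
  12='baa' goto ·  ←P3

Failure links (BFS by depth):
  n1('d'): parent n0 fail=0; on 'd' 0 → fail=0;  out ∅∪∅=∅
  n4('c'): parent n0 fail=0; on 'c' 0 → fail=0;  out {1}∪∅={1}
  n10('b'): parent n0 fail=0; on 'b' 0 → fail=0;  out ∅∪∅=∅
  n2('dd'): parent n1 fail=0; on 'd' 0 → fail=1;  out ∅∪∅=∅
  n5('cb'): parent n4 fail=0; on 'b' 0 → fail=10;  out ∅∪∅=∅
  n11('ba'): parent n10 fail=0; on 'a' 0 → fail=0;  out ∅∪∅=∅
  n3('dda'): parent n2 fail=1; on 'a' 1→0 → fail=0;  out {0}∪∅={0}
  n6('cbb'): parent n5 fail=10; on 'b' 10→0 → fail=10;  out ∅∪∅=∅
  n12('baa'): parent n11 fail=0; on 'a' 0 → fail=0;  out {3}∪∅={3}
  n7('cbbb'): parent n6 fail=10; on 'b' 10→0 → fail=10;  out ∅∪∅=∅
  n8('cbbba'): parent n7 fail=10; on 'a' 10 → fail=11;  out ∅∪∅=∅
  n9('cbbbaa'): parent n8 fail=11; on 'a' 11 → fail=12;  out {2}∪{3}={2,3}

Run:
pos 0 'b': at 10
pos 1 'b': at 10 ·f
pos 2 'a': at 11
pos 3 'a': at 12  ** P3@[1:3]
pos 4 'b': at 10 ·f
pos 5 'a': at 11
pos 6 'a': at 12  ** P3@[4:6]
pos 7 'd': at 1 ·f
pos 8 'd': at 2
pos 9 'a': at 3  ** P0@[7:9]
pos 10 'd': at 1 ·f
pos 11 'b': at 10 ·f
pos 12 'd': at 1 ·f
pos 13 'c': at 4 ·f  ** P1@[13:13]
pos 14 'a': at 0 ·f
pos 15 'd': at 1
pos 16 'd': at 2
pos 17 'a': at 3  ** P0@[15:17]
pos 18 'c': at 4 ·f  ** P1@[18:18]
pos 19 'd': at 1 ·f
pos 20 'b': at 10 ·f
pos 21 'a': at 11
pos 22 'a': at 12  ** P3@[20:22]
pos 23 'a': at 0 ·f
pos 24 'd': at 1
pos 25 'c': at 4 ·f  ** P1@[25:25]
pos 26 'b': at 5
pos 27 'b': at 6
pos 28 'b': at 7
pos 29 'a': at 8
pos 30 'a': at 9  ** P2@[25:30],P3@[28:30]
pos 31 'd': at 1 ·f
pos 32 'd': at 2
pos 33 'a': at 3  ** P0@[31:33]
pos 34 'c': at 4 ·f  ** P1@[34:34]
pos 35 'c': at 4 ·f  ** P1@[35:35]
pos 36 'b': at 5
pos 37 'a': at 11 ·f
pos 38 'd': at 1 ·f
pos 39 'd': at 2
pos 40 'a': at 3  ** P0@[38:40]
pos 41 'c': at 4 ·f  ** P1@[41:41]
pos 42 'b': at 5
pos 43 'b': at 6
pos 44 'b': at 7
pos 45 'a': at 8
pos 46 'a': at 9  ** P2@[41:46],P3@[44:46]
pos 47 'c': at 4 ·f  ** P1@[47:47]
pos 48 'c': at 4 ·f  ** P1@[48:48]
pos 49 'b': at 5
pos 50 'a': at 11 ·f
pos 51 'a': at 12  ** P3@[49:51]
pos 52 'd': at 1 ·f
pos 53 'd': at 2
pos 54 'a': at 3  ** P0@[52:54]
pos 55 'a': at 0 ·f
pos 56 'b': at 10
pos 57 'a': at 11
pos 58 'a': at 12  ** P3@[56:58]
pos 59 'b': at 10 ·f
pos 60 'a': at 11
pos 61 'a': at 12  ** P3@[59:61]
pos 62 'd': at 1 ·f
pos 63 'b': at 10 ·f
pos 64 'd': at 1 ·f
pos 65 'd': at 2
pos 66 'd': at 2 ·f
pos 67 'a': at 3  ** P0@[65:67]
pos 68 'c': at 4 ·f  ** P1@[68:68]
pos 69 'b': at 5
pos 70 'd': at 1 ·f
pos 71 'c': at 4 ·f  ** P1@[71:71]
pos 72 'c': at 4 ·f  ** P1@[72:72]
pos 73 'd': at 1 ·f
pos 74 'c': at 4 ·f  ** P1@[74:74]
pos 75 'b': at 5

Matches: [[3,3],[6,3],[9,0],[13,1],[17,0],[18,1],[22,3],[25,1],[30,2],[30,3],[33,0],[34,1],[35,1],[40,0],[41,1],[46,2],[46,3],[47,1],[48,1],[51,3],[54,0],[58,3],[61,3],[67,0],[68,1],[71,1],[72,1],[74,1]]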